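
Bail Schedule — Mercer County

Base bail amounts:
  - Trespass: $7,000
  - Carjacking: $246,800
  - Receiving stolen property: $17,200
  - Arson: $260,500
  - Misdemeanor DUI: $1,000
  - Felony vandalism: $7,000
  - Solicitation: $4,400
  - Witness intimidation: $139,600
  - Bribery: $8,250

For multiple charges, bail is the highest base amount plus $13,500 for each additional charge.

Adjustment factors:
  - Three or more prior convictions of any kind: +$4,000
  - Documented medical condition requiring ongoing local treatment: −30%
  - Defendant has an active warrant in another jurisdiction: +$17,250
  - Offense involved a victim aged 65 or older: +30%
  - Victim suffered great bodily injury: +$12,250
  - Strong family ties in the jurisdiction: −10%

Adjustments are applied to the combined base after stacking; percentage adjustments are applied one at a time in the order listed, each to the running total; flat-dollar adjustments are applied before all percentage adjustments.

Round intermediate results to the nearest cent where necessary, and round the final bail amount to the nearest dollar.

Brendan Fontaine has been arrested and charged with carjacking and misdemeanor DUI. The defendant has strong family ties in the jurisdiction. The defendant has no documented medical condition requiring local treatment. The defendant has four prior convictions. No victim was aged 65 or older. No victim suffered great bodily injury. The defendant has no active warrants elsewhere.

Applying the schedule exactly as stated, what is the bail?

Base amounts from the schedule: carjacking $246,800; misdemeanor DUI $1,000.
Stacking rule: highest base plus $13,500 per additional charge. Highest is carjacking at $246,800; 1 additional charge → +$13,500. Combined base = $260,300.
Three or more prior convictions of any kind (+$4,000 flat): $260,300 + $4,000 = $264,300.
Strong family ties in the jurisdiction (−10%): $264,300 × 0.9 = $237,870.

$237,870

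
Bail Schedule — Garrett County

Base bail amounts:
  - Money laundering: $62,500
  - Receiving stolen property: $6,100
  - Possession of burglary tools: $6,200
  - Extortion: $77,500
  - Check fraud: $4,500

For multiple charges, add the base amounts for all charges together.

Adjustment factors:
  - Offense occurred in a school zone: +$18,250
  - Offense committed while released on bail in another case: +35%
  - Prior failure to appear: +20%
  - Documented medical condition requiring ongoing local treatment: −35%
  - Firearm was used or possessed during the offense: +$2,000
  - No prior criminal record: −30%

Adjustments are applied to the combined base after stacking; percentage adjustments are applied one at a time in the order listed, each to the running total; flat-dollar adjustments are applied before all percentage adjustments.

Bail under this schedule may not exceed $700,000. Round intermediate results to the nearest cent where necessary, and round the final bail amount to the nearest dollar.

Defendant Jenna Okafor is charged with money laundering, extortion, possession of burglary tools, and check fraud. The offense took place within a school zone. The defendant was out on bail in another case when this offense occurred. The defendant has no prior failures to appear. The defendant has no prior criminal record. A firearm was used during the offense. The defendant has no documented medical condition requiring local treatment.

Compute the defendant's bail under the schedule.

$161,548

Base amounts from the schedule: money laundering $62,500; extortion $77,500; possession of burglary tools $6,200; check fraud $4,500.
Stacking rule: sum of all bases. $62,500 + $77,500 + $6,200 + $4,500 = $150,700.
Offense occurred in a school zone (+$18,250 flat): $150,700 + $18,250 = $168,950.
Firearm was used or possessed during the offense (+$2,000 flat): $168,950 + $2,000 = $170,950.
Offense committed while released on bail in another case (+35%): $170,950 × 1.35 = $230,782.50.
No prior criminal record (−30%): $230,782.50 × 0.7 = $161,547.75.
$161,547.75 is within the $700,000 maximum.
Rounded to the nearest dollar: $161,548.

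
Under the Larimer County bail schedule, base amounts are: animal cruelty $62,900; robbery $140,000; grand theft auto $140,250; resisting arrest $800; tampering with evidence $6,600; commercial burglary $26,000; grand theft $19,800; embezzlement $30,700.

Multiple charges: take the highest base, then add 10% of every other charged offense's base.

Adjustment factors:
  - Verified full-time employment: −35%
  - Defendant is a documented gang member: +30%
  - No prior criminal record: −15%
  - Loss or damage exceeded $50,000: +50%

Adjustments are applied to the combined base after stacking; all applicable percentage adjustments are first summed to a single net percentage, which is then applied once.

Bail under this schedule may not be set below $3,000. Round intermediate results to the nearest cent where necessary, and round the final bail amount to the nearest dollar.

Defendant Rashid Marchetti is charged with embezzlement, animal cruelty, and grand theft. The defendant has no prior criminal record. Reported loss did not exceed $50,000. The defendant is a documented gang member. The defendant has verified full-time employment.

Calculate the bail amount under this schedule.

$54,360

Base amounts from the schedule: embezzlement $30,700; animal cruelty $62,900; grand theft $19,800.
Stacking rule: highest base plus 10% of each additional charge. Highest is animal cruelty at $62,900. Additional: $30,700 × 10% = $3,070; $19,800 × 10% = $1,980. Combined base = $62,900 + $5,050 = $67,950.
Net percentage adjustment: −35% +30% −15% = −20%. $67,950 × 0.8 = $54,360.
$54,360 is at or above the $3,000 minimum.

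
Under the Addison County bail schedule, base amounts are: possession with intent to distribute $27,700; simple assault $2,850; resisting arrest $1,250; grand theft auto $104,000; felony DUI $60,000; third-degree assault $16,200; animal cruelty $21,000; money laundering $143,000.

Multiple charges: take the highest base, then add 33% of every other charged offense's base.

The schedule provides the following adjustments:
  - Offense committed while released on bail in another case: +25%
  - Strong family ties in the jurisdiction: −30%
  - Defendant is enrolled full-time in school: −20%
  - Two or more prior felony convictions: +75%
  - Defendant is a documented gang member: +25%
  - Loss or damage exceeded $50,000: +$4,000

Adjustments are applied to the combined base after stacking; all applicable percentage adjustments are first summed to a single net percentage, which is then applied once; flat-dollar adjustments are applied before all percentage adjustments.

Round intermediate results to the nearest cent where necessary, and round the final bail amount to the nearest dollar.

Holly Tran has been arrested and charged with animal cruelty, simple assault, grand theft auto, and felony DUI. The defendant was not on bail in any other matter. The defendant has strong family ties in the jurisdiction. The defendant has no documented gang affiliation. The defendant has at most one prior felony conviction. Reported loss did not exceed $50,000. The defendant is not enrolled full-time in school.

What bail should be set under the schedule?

Base amounts from the schedule: animal cruelty $21,000; simple assault $2,850; grand theft auto $104,000; felony DUI $60,000.
Stacking rule: highest base plus 33% of each additional charge. Highest is grand theft auto at $104,000. Additional: $21,000 × 33% = $6,930; $2,850 × 33% = $940.50; $60,000 × 33% = $19,800. Combined base = $104,000 + $27,670.50 = $131,670.50.
Strong family ties in the jurisdiction (−30%): $131,670.50 × 0.7 = $92,169.35.
Rounded to the nearest dollar: $92,169.

$92,169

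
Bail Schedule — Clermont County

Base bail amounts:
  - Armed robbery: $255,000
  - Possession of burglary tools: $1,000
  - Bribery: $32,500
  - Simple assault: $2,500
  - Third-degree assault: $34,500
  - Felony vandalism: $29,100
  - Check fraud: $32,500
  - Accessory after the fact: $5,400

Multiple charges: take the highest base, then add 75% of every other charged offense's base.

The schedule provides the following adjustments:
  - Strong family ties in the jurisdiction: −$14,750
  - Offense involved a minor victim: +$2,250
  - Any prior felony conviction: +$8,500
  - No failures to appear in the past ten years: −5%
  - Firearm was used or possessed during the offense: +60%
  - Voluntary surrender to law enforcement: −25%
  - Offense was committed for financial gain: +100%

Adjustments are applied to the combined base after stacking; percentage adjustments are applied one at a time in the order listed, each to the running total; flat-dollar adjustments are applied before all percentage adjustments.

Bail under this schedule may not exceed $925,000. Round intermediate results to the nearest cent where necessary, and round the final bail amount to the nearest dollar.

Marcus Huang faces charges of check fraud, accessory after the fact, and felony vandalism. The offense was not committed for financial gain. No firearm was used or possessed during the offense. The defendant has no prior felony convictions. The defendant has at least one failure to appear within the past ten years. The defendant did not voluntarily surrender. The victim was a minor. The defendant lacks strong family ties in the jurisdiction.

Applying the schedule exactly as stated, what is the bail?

Base amounts from the schedule: check fraud $32,500; accessory after the fact $5,400; felony vandalism $29,100.
Stacking rule: highest base plus 75% of each additional charge. Highest is check fraud at $32,500. Additional: $5,400 × 75% = $4,050; $29,100 × 75% = $21,825. Combined base = $32,500 + $25,875 = $58,375.
Offense involved a minor victim (+$2,250 flat): $58,375 + $2,250 = $60,625.
$60,625 is within the $925,000 maximum.

$60,625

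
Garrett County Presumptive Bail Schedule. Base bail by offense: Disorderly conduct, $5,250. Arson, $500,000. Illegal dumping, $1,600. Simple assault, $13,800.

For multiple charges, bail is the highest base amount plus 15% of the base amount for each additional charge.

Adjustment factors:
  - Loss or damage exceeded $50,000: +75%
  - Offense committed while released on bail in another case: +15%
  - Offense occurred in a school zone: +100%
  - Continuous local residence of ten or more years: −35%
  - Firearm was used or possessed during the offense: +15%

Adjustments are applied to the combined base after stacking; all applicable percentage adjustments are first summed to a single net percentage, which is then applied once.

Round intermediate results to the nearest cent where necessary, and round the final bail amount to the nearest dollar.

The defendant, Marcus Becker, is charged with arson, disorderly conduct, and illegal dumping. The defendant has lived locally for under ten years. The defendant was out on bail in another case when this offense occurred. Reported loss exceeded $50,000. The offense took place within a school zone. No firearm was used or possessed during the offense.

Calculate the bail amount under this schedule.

$1,452,980

Base amounts from the schedule: arson $500,000; disorderly conduct $5,250; illegal dumping $1,600.
Stacking rule: highest base plus 15% of each additional charge. Highest is arson at $500,000. Additional: $5,250 × 15% = $787.50; $1,600 × 15% = $240. Combined base = $500,000 + $1,027.50 = $501,027.50.
Net percentage adjustment: +75% +15% +100% = +190%. $501,027.50 × 2.9 = $1,452,979.75.
Rounded to the nearest dollar: $1,452,980.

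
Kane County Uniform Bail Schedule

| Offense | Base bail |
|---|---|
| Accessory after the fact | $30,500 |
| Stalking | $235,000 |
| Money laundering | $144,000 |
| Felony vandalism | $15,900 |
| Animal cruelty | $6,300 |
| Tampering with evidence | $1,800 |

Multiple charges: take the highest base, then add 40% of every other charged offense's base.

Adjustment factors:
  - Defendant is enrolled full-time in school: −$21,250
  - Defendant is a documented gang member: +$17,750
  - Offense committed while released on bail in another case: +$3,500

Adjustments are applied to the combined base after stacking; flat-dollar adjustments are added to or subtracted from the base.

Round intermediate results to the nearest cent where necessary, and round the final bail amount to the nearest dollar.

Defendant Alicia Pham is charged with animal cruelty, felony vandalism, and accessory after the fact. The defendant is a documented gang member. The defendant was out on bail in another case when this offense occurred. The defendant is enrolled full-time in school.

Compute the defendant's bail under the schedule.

Base amounts from the schedule: animal cruelty $6,300; felony vandalism $15,900; accessory after the fact $30,500.
Stacking rule: highest base plus 40% of each additional charge. Highest is accessory after the fact at $30,500. Additional: $6,300 × 40% = $2,520; $15,900 × 40% = $6,360. Combined base = $30,500 + $8,880 = $39,380.
Defendant is enrolled full-time in school (−$21,250 flat): $39,380 − $21,250 = $18,130.
Defendant is a documented gang member (+$17,750 flat): $18,130 + $17,750 = $35,880.
Offense committed while released on bail in another case (+$3,500 flat): $35,880 + $3,500 = $39,380.

$39,380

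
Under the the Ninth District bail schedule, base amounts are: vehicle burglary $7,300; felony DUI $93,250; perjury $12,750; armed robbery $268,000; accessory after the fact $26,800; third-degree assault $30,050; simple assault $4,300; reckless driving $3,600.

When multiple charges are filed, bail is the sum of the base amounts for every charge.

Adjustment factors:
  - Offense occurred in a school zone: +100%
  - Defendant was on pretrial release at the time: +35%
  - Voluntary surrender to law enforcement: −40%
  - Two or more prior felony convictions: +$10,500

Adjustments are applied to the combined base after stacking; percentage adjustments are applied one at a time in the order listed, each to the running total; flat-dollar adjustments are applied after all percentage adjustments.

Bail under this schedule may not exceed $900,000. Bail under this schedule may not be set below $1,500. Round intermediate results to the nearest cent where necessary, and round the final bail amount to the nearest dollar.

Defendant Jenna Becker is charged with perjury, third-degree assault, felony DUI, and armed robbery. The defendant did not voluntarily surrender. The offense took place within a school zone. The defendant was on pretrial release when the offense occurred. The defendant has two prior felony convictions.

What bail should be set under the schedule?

$900,000

Base amounts from the schedule: perjury $12,750; third-degree assault $30,050; felony DUI $93,250; armed robbery $268,000.
Stacking rule: sum of all bases. $12,750 + $30,050 + $93,250 + $268,000 = $404,050.
Offense occurred in a school zone (+100%): $404,050 × 2 = $808,100.
Defendant was on pretrial release at the time (+35%): $808,100 × 1.35 = $1,090,935.
Two or more prior felony convictions (+$10,500 flat): $1,090,935 + $10,500 = $1,101,435.
Result $1,101,435 exceeds the maximum of $900,000; bail is capped at $900,000.
$900,000 is at or above the $1,500 minimum.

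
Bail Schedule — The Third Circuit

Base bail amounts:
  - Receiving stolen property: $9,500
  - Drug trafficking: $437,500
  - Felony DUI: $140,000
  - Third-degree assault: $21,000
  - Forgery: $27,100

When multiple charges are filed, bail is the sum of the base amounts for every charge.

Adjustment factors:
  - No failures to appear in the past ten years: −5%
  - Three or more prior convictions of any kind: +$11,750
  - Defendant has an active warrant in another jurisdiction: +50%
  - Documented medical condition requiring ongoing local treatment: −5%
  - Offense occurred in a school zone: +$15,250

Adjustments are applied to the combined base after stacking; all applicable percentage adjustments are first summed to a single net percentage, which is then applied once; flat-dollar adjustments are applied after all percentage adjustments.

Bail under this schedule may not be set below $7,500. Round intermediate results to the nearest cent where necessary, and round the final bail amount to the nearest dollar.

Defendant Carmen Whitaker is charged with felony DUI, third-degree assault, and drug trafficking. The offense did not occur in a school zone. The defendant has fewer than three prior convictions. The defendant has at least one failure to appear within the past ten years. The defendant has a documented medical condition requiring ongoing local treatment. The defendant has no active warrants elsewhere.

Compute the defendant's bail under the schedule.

Base amounts from the schedule: felony DUI $140,000; third-degree assault $21,000; drug trafficking $437,500.
Stacking rule: sum of all bases. $140,000 + $21,000 + $437,500 = $598,500.
Documented medical condition requiring ongoing local treatment (−5%): $598,500 × 0.95 = $568,575.
$568,575 is at or above the $7,500 minimum.

$568,575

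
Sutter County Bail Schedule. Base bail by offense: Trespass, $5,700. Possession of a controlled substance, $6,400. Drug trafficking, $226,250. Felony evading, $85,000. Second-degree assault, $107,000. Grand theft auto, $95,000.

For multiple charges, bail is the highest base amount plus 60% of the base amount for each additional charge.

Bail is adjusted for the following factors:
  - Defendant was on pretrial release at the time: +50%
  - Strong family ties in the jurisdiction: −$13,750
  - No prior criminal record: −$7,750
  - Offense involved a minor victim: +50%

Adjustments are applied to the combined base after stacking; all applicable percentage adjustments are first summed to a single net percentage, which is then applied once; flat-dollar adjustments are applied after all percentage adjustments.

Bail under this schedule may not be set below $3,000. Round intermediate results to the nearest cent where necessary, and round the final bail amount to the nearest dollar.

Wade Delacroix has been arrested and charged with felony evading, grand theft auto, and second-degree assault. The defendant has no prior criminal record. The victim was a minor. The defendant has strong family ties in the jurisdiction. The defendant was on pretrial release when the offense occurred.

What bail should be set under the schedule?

Base amounts from the schedule: felony evading $85,000; grand theft auto $95,000; second-degree assault $107,000.
Stacking rule: highest base plus 60% of each additional charge. Highest is second-degree assault at $107,000. Additional: $85,000 × 60% = $51,000; $95,000 × 60% = $57,000. Combined base = $107,000 + $108,000 = $215,000.
Net percentage adjustment: +50% +50% = +100%. $215,000 × 2 = $430,000.
Strong family ties in the jurisdiction (−$13,750 flat): $430,000 − $13,750 = $416,250.
No prior criminal record (−$7,750 flat): $416,250 − $7,750 = $408,500.
$408,500 is at or above the $3,000 minimum.

$408,500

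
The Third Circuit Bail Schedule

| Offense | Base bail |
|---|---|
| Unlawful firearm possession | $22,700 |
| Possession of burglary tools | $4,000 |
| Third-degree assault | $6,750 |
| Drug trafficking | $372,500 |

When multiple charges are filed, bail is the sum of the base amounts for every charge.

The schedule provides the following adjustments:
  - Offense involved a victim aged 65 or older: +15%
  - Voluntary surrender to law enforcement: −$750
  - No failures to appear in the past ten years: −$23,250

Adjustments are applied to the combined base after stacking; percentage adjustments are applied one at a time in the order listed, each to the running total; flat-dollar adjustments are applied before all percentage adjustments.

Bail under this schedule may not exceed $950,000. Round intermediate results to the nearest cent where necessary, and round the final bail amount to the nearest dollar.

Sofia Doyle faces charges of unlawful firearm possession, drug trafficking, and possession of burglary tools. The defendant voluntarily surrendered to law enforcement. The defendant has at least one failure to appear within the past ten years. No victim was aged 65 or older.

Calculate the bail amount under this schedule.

$398,450

Base amounts from the schedule: unlawful firearm possession $22,700; drug trafficking $372,500; possession of burglary tools $4,000.
Stacking rule: sum of all bases. $22,700 + $372,500 + $4,000 = $399,200.
Voluntary surrender to law enforcement (−$750 flat): $399,200 − $750 = $398,450.
$398,450 is within the $950,000 maximum.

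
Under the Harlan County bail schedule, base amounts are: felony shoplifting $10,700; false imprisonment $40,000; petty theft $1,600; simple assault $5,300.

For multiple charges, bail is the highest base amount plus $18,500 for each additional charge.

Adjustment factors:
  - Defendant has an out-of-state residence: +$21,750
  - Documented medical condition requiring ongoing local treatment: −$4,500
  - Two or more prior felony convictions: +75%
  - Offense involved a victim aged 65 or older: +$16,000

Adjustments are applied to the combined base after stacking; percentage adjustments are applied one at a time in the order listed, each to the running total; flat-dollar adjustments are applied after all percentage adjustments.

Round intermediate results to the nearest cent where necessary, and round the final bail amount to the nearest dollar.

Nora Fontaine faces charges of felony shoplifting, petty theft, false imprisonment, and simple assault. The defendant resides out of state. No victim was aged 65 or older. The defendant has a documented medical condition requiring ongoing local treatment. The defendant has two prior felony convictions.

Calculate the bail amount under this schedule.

$184,375

Base amounts from the schedule: felony shoplifting $10,700; petty theft $1,600; false imprisonment $40,000; simple assault $5,300.
Stacking rule: highest base plus $18,500 per additional charge. Highest is false imprisonment at $40,000; 3 additional charges → +$55,500. Combined base = $95,500.
Two or more prior felony convictions (+75%): $95,500 × 1.75 = $167,125.
Defendant has an out-of-state residence (+$21,750 flat): $167,125 + $21,750 = $188,875.
Documented medical condition requiring ongoing local treatment (−$4,500 flat): $188,875 − $4,500 = $184,375.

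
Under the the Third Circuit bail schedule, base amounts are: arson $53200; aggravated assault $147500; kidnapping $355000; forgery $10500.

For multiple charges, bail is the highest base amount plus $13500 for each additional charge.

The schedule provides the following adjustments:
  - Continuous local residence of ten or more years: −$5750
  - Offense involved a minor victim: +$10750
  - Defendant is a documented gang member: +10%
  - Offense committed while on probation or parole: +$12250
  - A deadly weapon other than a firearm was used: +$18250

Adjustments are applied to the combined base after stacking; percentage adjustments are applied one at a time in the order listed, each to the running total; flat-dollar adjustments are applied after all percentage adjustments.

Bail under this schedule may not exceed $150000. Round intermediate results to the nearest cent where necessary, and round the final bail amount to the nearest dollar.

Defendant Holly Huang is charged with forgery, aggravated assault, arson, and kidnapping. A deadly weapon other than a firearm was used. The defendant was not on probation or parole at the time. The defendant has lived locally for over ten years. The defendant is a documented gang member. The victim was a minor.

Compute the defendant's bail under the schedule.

Base amounts from the schedule: forgery $10500; aggravated assault $147500; arson $53200; kidnapping $355000.
Stacking rule: highest base plus $13500 per additional charge. Highest is kidnapping at $355000; 3 additional charges → +$40500. Combined base = $395500.
Defendant is a documented gang member (+10%): $395500 × 1.1 = $435050.
Continuous local residence of ten or more years (−$5750 flat): $435050 − $5750 = $429300.
Offense involved a minor victim (+$10750 flat): $429300 + $10750 = $440050.
A deadly weapon other than a firearm was used (+$18250 flat): $440050 + $18250 = $458300.
Result $458300 exceeds the maximum of $150000; bail is capped at $150000.

$150000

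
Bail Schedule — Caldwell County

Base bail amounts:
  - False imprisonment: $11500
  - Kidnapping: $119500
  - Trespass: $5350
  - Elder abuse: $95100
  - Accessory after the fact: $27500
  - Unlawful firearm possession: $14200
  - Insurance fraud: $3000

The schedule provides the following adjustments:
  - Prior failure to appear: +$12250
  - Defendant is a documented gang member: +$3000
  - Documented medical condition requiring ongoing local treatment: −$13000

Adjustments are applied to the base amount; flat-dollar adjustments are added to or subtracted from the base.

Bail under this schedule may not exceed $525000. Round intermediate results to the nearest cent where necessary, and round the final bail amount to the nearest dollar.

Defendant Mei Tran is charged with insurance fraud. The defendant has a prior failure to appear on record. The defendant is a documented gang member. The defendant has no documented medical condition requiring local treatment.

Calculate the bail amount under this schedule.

$18250

Base amounts from the schedule: insurance fraud $3000.
Single charge. Combined base = $3000.
Prior failure to appear (+$12250 flat): $3000 + $12250 = $15250.
Defendant is a documented gang member (+$3000 flat): $15250 + $3000 = $18250.
$18250 is within the $525000 maximum.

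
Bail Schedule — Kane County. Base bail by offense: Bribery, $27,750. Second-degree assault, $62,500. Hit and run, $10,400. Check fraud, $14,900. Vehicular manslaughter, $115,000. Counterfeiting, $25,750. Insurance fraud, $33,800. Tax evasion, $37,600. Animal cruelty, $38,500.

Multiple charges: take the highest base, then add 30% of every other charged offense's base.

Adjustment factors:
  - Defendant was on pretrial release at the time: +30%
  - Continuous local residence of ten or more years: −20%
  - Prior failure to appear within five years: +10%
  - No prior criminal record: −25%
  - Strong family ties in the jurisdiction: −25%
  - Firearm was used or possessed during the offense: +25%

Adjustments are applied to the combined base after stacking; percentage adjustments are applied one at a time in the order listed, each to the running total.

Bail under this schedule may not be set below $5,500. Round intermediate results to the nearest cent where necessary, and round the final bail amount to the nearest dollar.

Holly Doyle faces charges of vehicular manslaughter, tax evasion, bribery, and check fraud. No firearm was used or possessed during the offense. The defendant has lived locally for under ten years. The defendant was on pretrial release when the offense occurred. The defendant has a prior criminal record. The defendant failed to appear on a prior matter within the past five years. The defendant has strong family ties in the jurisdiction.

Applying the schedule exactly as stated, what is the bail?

Base amounts from the schedule: vehicular manslaughter $115,000; tax evasion $37,600; bribery $27,750; check fraud $14,900.
Stacking rule: highest base plus 30% of each additional charge. Highest is vehicular manslaughter at $115,000. Additional: $37,600 × 30% = $11,280; $27,750 × 30% = $8,325; $14,900 × 30% = $4,470. Combined base = $115,000 + $24,075 = $139,075.
Defendant was on pretrial release at the time (+30%): $139,075 × 1.3 = $180,797.50.
Prior failure to appear within five years (+10%): $180,797.50 × 1.1 = $198,877.25.
Strong family ties in the jurisdiction (−25%): $198,877.25 × 0.75 = $149,157.94.
$149,157.94 is at or above the $5,500 minimum.
Rounded to the nearest dollar: $149,158.

$149,158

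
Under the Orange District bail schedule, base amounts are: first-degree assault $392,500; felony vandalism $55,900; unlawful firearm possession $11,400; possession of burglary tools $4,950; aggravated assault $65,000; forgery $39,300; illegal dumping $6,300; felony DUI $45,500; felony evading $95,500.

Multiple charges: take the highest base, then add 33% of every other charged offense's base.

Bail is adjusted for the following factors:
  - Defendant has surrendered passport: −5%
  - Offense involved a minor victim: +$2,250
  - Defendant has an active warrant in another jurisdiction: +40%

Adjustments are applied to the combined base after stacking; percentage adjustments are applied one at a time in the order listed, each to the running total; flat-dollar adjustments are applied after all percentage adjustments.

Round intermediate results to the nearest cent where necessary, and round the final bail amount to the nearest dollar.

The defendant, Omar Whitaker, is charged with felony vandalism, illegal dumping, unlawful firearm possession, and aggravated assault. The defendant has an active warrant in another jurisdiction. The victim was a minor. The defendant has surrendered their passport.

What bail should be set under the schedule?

$121,003

Base amounts from the schedule: felony vandalism $55,900; illegal dumping $6,300; unlawful firearm possession $11,400; aggravated assault $65,000.
Stacking rule: highest base plus 33% of each additional charge. Highest is aggravated assault at $65,000. Additional: $55,900 × 33% = $18,447; $6,300 × 33% = $2,079; $11,400 × 33% = $3,762. Combined base = $65,000 + $24,288 = $89,288.
Defendant has surrendered passport (−5%): $89,288 × 0.95 = $84,823.60.
Defendant has an active warrant in another jurisdiction (+40%): $84,823.60 × 1.4 = $118,753.04.
Offense involved a minor victim (+$2,250 flat): $118,753.04 + $2,250 = $121,003.04.
Rounded to the nearest dollar: $121,003.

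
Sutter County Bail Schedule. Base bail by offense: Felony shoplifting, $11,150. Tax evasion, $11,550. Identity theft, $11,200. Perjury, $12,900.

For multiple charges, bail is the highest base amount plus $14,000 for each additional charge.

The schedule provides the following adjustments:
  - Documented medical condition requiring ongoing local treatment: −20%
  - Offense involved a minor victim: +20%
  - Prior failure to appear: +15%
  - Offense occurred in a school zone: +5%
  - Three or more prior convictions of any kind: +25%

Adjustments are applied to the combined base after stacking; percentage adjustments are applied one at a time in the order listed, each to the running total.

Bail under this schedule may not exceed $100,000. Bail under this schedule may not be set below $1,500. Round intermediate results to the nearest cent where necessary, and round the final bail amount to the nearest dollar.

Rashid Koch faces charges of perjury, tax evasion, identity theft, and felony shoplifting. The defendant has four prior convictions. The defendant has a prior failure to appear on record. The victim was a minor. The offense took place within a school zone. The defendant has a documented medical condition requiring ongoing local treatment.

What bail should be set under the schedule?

$79,550

Base amounts from the schedule: perjury $12,900; tax evasion $11,550; identity theft $11,200; felony shoplifting $11,150.
Stacking rule: highest base plus $14,000 per additional charge. Highest is perjury at $12,900; 3 additional charges → +$42,000. Combined base = $54,900.
Documented medical condition requiring ongoing local treatment (−20%): $54,900 × 0.8 = $43,920.
Offense involved a minor victim (+20%): $43,920 × 1.2 = $52,704.
Prior failure to appear (+15%): $52,704 × 1.15 = $60,609.60.
Offense occurred in a school zone (+5%): $60,609.60 × 1.05 = $63,640.08.
Three or more prior convictions of any kind (+25%): $63,640.08 × 1.25 = $79,550.10.
$79,550.10 is within the $100,000 maximum.
$79,550.10 is at or above the $1,500 minimum.
Rounded to the nearest dollar: $79,550.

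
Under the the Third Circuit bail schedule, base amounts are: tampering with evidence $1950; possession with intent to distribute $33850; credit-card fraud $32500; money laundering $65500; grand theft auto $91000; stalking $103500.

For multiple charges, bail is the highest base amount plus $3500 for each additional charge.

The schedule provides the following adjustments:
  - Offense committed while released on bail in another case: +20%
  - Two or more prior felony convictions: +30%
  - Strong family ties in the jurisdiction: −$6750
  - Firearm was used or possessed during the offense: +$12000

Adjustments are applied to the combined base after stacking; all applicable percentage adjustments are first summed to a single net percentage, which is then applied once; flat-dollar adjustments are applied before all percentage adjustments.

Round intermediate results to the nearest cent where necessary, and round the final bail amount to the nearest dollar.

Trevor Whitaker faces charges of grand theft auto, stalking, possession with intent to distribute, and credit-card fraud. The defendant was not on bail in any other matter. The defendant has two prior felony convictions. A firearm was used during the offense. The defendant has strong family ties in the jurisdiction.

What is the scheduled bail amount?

$155025

Base amounts from the schedule: grand theft auto $91000; stalking $103500; possession with intent to distribute $33850; credit-card fraud $32500.
Stacking rule: highest base plus $3500 per additional charge. Highest is stalking at $103500; 3 additional charges → +$10500. Combined base = $114000.
Strong family ties in the jurisdiction (−$6750 flat): $114000 − $6750 = $107250.
Firearm was used or possessed during the offense (+$12000 flat): $107250 + $12000 = $119250.
Two or more prior felony convictions (+30%): $119250 × 1.3 = $155025.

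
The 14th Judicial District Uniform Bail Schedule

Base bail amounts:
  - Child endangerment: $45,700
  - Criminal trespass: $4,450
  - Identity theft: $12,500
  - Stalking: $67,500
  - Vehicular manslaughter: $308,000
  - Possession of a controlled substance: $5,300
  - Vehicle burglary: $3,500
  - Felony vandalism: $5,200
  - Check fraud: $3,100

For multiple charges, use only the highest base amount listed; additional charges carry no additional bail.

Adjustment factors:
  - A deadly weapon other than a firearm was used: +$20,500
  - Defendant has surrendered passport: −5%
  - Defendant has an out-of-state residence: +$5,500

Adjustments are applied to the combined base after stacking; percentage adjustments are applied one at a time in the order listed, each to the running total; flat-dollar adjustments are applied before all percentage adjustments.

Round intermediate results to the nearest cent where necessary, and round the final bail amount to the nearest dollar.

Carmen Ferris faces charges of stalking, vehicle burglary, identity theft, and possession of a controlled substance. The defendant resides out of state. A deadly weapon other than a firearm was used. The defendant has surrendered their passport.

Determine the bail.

Base amounts from the schedule: stalking $67,500; vehicle burglary $3,500; identity theft $12,500; possession of a controlled substance $5,300.
Stacking rule: use the highest base only. Highest is stalking at $67,500. Combined base = $67,500.
A deadly weapon other than a firearm was used (+$20,500 flat): $67,500 + $20,500 = $88,000.
Defendant has an out-of-state residence (+$5,500 flat): $88,000 + $5,500 = $93,500.
Defendant has surrendered passport (−5%): $93,500 × 0.95 = $88,825.

$88,825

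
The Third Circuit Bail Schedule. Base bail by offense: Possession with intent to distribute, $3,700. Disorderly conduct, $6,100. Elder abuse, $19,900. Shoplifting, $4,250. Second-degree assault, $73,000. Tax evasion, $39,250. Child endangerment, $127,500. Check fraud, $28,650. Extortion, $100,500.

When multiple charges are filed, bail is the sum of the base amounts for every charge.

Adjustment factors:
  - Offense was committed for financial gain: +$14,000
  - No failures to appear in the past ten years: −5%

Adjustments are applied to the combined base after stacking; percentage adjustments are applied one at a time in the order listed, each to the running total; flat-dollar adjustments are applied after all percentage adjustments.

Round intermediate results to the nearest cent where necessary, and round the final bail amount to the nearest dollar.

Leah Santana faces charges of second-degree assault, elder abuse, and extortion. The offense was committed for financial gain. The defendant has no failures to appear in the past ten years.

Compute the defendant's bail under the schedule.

Base amounts from the schedule: second-degree assault $73,000; elder abuse $19,900; extortion $100,500.
Stacking rule: sum of all bases. $73,000 + $19,900 + $100,500 = $193,400.
No failures to appear in the past ten years (−5%): $193,400 × 0.95 = $183,730.
Offense was committed for financial gain (+$14,000 flat): $183,730 + $14,000 = $197,730.

$197,730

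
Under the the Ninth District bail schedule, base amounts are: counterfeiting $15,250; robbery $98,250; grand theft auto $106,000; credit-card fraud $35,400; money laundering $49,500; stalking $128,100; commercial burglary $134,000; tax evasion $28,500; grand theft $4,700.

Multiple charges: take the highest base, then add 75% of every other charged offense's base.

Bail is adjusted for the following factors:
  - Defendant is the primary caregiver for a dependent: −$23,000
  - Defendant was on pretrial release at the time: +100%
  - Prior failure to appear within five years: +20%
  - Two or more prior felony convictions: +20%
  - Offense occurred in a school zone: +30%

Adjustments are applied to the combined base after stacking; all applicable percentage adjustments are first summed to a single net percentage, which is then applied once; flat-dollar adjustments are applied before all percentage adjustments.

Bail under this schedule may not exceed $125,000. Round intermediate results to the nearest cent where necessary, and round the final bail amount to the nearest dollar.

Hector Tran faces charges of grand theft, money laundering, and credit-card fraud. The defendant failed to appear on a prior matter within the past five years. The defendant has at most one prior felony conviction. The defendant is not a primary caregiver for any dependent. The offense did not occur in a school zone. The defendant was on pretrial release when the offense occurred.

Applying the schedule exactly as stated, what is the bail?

Base amounts from the schedule: grand theft $4,700; money laundering $49,500; credit-card fraud $35,400.
Stacking rule: highest base plus 75% of each additional charge. Highest is money laundering at $49,500. Additional: $4,700 × 75% = $3,525; $35,400 × 75% = $26,550. Combined base = $49,500 + $30,075 = $79,575.
Net percentage adjustment: +100% +20% = +120%. $79,575 × 2.2 = $175,065.
Result $175,065 exceeds the maximum of $125,000; bail is capped at $125,000.

$125,000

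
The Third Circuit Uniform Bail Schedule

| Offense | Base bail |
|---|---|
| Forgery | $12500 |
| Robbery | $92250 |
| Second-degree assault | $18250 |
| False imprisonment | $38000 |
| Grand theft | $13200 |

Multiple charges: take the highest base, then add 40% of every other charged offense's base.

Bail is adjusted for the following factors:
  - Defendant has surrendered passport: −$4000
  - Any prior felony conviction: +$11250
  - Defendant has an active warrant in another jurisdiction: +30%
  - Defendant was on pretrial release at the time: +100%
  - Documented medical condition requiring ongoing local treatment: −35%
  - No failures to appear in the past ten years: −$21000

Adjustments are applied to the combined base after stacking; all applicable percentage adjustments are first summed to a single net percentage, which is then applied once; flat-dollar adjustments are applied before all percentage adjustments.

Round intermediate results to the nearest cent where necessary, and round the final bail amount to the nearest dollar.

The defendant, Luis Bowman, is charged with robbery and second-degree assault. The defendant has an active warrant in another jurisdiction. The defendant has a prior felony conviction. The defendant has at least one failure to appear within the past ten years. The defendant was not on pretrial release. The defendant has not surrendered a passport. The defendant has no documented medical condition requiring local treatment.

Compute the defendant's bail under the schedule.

$144040

Base amounts from the schedule: robbery $92250; second-degree assault $18250.
Stacking rule: highest base plus 40% of each additional charge. Highest is robbery at $92250. Additional: $18250 × 40% = $7300. Combined base = $92250 + $7300 = $99550.
Any prior felony conviction (+$11250 flat): $99550 + $11250 = $110800.
Defendant has an active warrant in another jurisdiction (+30%): $110800 × 1.3 = $144040.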